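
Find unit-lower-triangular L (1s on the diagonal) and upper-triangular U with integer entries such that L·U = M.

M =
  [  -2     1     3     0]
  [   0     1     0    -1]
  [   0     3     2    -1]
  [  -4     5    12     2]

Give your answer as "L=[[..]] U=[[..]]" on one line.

L=[[1,0,0,0],[0,1,0,0],[0,3,1,0],[2,3,3,1]] U=[[-2,1,3,0],[0,1,0,-1],[0,0,2,2],[0,0,0,-1]]

  row1 -= 0·row0 → [0,1,0,-1]
  row2 -= 0·row0 → [0,3,2,-1]
  row3 -= 2·row0 → [0,3,6,2]
  row2 -= 3·row1 → [0,0,2,2]
  row3 -= 3·row1 → [0,0,6,5]
  row3 -= 3·row2 → [0,0,0,-1]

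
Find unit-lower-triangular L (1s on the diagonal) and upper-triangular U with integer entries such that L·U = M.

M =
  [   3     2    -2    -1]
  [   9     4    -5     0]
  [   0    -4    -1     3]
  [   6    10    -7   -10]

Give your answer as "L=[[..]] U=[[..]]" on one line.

  r1 -= 3·r0 → [0,-2,1,3]
  r2 -= 0·r0 → [0,-4,-1,3]
  r3 -= 2·r0 → [0,6,-3,-8]
  r2 -= 2·r1 → [0,0,-3,-3]
  r3 -= -3·r1 → [0,0,0,1]
  r3 -= 0·r2 → [0,0,0,1]

L=[[1,0,0,0],[3,1,0,0],[0,2,1,0],[2,-3,0,1]] U=[[3,2,-2,-1],[0,-2,1,3],[0,0,-3,-3],[0,0,0,1]]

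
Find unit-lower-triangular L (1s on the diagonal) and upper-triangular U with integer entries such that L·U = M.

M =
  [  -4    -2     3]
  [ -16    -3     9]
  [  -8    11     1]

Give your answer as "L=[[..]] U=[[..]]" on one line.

  R1 -= 4·R0 → [0,5,-3]
  R2 -= 2·R0 → [0,15,-5]
  R2 -= 3·R1 → [0,0,4]

L=[[1,0,0],[4,1,0],[2,3,1]] U=[[-4,-2,3],[0,5,-3],[0,0,4]]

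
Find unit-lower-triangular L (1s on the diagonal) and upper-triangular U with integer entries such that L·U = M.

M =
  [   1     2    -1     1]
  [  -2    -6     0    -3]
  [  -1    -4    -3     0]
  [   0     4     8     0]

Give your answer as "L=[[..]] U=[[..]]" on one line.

  r1 -= -2·r0 → [0,-2,-2,-1]
  r2 -= -1·r0 → [0,-2,-4,1]
  r3 -= 0·r0 → [0,4,8,0]
  r2 -= 1·r1 → [0,0,-2,2]
  r3 -= -2·r1 → [0,0,4,-2]
  r3 -= -2·r2 → [0,0,0,2]

L=[[1,0,0,0],[-2,1,0,0],[-1,1,1,0],[0,-2,-2,1]] U=[[1,2,-1,1],[0,-2,-2,-1],[0,0,-2,2],[0,0,0,2]]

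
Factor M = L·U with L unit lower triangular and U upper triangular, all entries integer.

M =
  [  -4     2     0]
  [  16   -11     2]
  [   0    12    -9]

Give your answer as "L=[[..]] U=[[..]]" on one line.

L=[[1,0,0],[-4,1,0],[0,-4,1]] U=[[-4,2,0],[0,-3,2],[0,0,-1]]

  r1 -= -4·r0 → [0,-3,2]
  r2 -= 0·r0 → [0,12,-9]
  r2 -= -4·r1 → [0,0,-1]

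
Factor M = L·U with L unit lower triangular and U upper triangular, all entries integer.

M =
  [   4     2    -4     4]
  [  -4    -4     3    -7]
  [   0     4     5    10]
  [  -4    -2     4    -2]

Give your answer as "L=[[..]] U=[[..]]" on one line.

L=[[1,0,0,0],[-1,1,0,0],[0,-2,1,0],[-1,0,0,1]] U=[[4,2,-4,4],[0,-2,-1,-3],[0,0,3,4],[0,0,0,2]]

  r1 -= -1·r0 → [0,-2,-1,-3]
  r2 -= 0·r0 → [0,4,5,10]
  r3 -= -1·r0 → [0,0,0,2]
  r2 -= -2·r1 → [0,0,3,4]
  r3 -= 0·r1 → [0,0,0,2]
  r3 -= 0·r2 → [0,0,0,2]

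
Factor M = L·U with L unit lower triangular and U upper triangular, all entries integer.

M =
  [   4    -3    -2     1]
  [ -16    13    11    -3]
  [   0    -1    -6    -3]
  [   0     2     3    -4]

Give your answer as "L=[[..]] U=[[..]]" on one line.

L=[[1,0,0,0],[-4,1,0,0],[0,-1,1,0],[0,2,1,1]] U=[[4,-3,-2,1],[0,1,3,1],[0,0,-3,-2],[0,0,0,-4]]

  R1 -= -4·R0 → [0,1,3,1]
  R2 -= 0·R0 → [0,-1,-6,-3]
  R3 -= 0·R0 → [0,2,3,-4]
  R2 -= -1·R1 → [0,0,-3,-2]
  R3 -= 2·R1 → [0,0,-3,-6]
  R3 -= 1·R2 → [0,0,0,-4]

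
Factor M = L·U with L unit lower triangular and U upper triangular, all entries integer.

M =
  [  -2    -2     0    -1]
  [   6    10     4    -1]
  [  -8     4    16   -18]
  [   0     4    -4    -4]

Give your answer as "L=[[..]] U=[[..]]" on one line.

L=[[1,0,0,0],[-3,1,0,0],[4,3,1,0],[0,1,-2,1]] U=[[-2,-2,0,-1],[0,4,4,-4],[0,0,4,-2],[0,0,0,-4]]

  row1 -= -3·row0 → [0,4,4,-4]
  row2 -= 4·row0 → [0,12,16,-14]
  row3 -= 0·row0 → [0,4,-4,-4]
  row2 -= 3·row1 → [0,0,4,-2]
  row3 -= 1·row1 → [0,0,-8,0]
  row3 -= -2·row2 → [0,0,0,-4]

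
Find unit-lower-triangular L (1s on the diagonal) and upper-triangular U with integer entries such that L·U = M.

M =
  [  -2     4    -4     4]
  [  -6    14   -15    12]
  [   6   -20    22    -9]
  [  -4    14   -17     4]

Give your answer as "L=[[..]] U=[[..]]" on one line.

  R1 -= 3·R0 → [0,2,-3,0]
  R2 -= -3·R0 → [0,-8,10,3]
  R3 -= 2·R0 → [0,6,-9,-4]
  R2 -= -4·R1 → [0,0,-2,3]
  R3 -= 3·R1 → [0,0,0,-4]
  R3 -= 0·R2 → [0,0,0,-4]

L=[[1,0,0,0],[3,1,0,0],[-3,-4,1,0],[2,3,0,1]] U=[[-2,4,-4,4],[0,2,-3,0],[0,0,-2,3],[0,0,0,-4]]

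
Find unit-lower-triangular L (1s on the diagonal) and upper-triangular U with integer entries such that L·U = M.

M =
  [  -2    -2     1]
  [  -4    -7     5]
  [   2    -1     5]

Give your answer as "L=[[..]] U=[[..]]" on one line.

  R1 -= 2·R0 → [0,-3,3]
  R2 -= -1·R0 → [0,-3,6]
  R2 -= 1·R1 → [0,0,3]

L=[[1,0,0],[2,1,0],[-1,1,1]] U=[[-2,-2,1],[0,-3,3],[0,0,3]]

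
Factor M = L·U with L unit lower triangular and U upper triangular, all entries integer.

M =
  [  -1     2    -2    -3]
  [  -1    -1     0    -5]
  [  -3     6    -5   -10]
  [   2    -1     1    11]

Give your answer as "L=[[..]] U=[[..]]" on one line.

  row1 -= 1·row0 → [0,-3,2,-2]
  row2 -= 3·row0 → [0,0,1,-1]
  row3 -= -2·row0 → [0,3,-3,5]
  row2 -= 0·row1 → [0,0,1,-1]
  row3 -= -1·row1 → [0,0,-1,3]
  row3 -= -1·row2 → [0,0,0,2]

L=[[1,0,0,0],[1,1,0,0],[3,0,1,0],[-2,-1,-1,1]] U=[[-1,2,-2,-3],[0,-3,2,-2],[0,0,1,-1],[0,0,0,2]]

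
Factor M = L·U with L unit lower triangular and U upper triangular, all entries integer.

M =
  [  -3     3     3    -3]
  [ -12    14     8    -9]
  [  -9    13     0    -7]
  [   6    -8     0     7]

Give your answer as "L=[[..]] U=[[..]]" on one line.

L=[[1,0,0,0],[4,1,0,0],[3,2,1,0],[-2,-1,-2,1]] U=[[-3,3,3,-3],[0,2,-4,3],[0,0,-1,-4],[0,0,0,-4]]

  R1 -= 4·R0 → [0,2,-4,3]
  R2 -= 3·R0 → [0,4,-9,2]
  R3 -= -2·R0 → [0,-2,6,1]
  R2 -= 2·R1 → [0,0,-1,-4]
  R3 -= -1·R1 → [0,0,2,4]
  R3 -= -2·R2 → [0,0,0,-4]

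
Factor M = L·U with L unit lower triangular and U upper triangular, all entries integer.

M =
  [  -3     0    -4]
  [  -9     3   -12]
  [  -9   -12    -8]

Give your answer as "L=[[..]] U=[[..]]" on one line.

L=[[1,0,0],[3,1,0],[3,-4,1]] U=[[-3,0,-4],[0,3,0],[0,0,4]]

  R1 -= 3·R0 → [0,3,0]
  R2 -= 3·R0 → [0,-12,4]
  R2 -= -4·R1 → [0,0,4]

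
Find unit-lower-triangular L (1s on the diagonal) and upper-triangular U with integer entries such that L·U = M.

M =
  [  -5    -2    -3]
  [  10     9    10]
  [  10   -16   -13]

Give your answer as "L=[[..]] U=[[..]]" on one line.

  r1 -= -2·r0 → [0,5,4]
  r2 -= -2·r0 → [0,-20,-19]
  r2 -= -4·r1 → [0,0,-3]

L=[[1,0,0],[-2,1,0],[-2,-4,1]] U=[[-5,-2,-3],[0,5,4],[0,0,-3]]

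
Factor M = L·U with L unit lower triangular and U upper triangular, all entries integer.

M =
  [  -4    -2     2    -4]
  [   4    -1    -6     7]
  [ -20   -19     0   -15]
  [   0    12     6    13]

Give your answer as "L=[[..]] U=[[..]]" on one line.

  row1 -= -1·row0 → [0,-3,-4,3]
  row2 -= 5·row0 → [0,-9,-10,5]
  row3 -= 0·row0 → [0,12,6,13]
  row2 -= 3·row1 → [0,0,2,-4]
  row3 -= -4·row1 → [0,0,-10,25]
  row3 -= -5·row2 → [0,0,0,5]

L=[[1,0,0,0],[-1,1,0,0],[5,3,1,0],[0,-4,-5,1]] U=[[-4,-2,2,-4],[0,-3,-4,3],[0,0,2,-4],[0,0,0,5]]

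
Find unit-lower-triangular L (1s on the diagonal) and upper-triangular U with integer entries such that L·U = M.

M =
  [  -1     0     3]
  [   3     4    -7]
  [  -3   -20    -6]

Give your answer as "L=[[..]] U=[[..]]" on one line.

L=[[1,0,0],[-3,1,0],[3,-5,1]] U=[[-1,0,3],[0,4,2],[0,0,-5]]

  R1 -= -3·R0 → [0,4,2]
  R2 -= 3·R0 → [0,-20,-15]
  R2 -= -5·R1 → [0,0,-5]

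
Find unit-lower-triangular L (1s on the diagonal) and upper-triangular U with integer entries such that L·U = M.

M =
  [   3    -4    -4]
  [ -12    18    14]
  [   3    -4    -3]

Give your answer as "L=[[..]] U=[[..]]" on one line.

L=[[1,0,0],[-4,1,0],[1,0,1]] U=[[3,-4,-4],[0,2,-2],[0,0,1]]

  row1 -= -4·row0 → [0,2,-2]
  row2 -= 1·row0 → [0,0,1]
  row2 -= 0·row1 → [0,0,1]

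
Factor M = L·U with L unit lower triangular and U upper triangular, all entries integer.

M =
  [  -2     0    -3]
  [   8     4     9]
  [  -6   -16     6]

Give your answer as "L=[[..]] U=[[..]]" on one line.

  row1 -= -4·row0 → [0,4,-3]
  row2 -= 3·row0 → [0,-16,15]
  row2 -= -4·row1 → [0,0,3]

L=[[1,0,0],[-4,1,0],[3,-4,1]] U=[[-2,0,-3],[0,4,-3],[0,0,3]]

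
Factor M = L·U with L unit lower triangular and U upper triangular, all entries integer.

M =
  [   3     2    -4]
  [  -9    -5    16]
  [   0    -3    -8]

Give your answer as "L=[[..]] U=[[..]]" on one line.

  r1 -= -3·r0 → [0,1,4]
  r2 -= 0·r0 → [0,-3,-8]
  r2 -= -3·r1 → [0,0,4]

L=[[1,0,0],[-3,1,0],[0,-3,1]] U=[[3,2,-4],[0,1,4],[0,0,4]]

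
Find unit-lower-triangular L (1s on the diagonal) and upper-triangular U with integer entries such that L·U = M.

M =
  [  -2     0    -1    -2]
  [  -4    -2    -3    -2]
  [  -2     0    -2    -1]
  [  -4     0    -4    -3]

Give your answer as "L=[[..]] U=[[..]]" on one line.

  R1 -= 2·R0 → [0,-2,-1,2]
  R2 -= 1·R0 → [0,0,-1,1]
  R3 -= 2·R0 → [0,0,-2,1]
  R2 -= 0·R1 → [0,0,-1,1]
  R3 -= 0·R1 → [0,0,-2,1]
  R3 -= 2·R2 → [0,0,0,-1]

L=[[1,0,0,0],[2,1,0,0],[1,0,1,0],[2,0,2,1]] U=[[-2,0,-1,-2],[0,-2,-1,2],[0,0,-1,1],[0,0,0,-1]]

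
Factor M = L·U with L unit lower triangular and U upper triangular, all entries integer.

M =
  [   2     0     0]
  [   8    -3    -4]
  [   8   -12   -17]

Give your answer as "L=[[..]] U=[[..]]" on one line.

  row1 -= 4·row0 → [0,-3,-4]
  row2 -= 4·row0 → [0,-12,-17]
  row2 -= 4·row1 → [0,0,-1]

L=[[1,0,0],[4,1,0],[4,4,1]] U=[[2,0,0],[0,-3,-4],[0,0,-1]]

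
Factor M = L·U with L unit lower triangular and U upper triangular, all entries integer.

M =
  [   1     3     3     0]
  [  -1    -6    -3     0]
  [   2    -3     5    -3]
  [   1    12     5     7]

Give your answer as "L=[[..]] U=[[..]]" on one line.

  r1 -= -1·r0 → [0,-3,0,0]
  r2 -= 2·r0 → [0,-9,-1,-3]
  r3 -= 1·r0 → [0,9,2,7]
  r2 -= 3·r1 → [0,0,-1,-3]
  r3 -= -3·r1 → [0,0,2,7]
  r3 -= -2·r2 → [0,0,0,1]

L=[[1,0,0,0],[-1,1,0,0],[2,3,1,0],[1,-3,-2,1]] U=[[1,3,3,0],[0,-3,0,0],[0,0,-1,-3],[0,0,0,1]]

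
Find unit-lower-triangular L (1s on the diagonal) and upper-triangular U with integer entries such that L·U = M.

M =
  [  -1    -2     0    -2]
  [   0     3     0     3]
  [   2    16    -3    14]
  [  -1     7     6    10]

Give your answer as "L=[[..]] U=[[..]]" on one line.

  row1 -= 0·row0 → [0,3,0,3]
  row2 -= -2·row0 → [0,12,-3,10]
  row3 -= 1·row0 → [0,9,6,12]
  row2 -= 4·row1 → [0,0,-3,-2]
  row3 -= 3·row1 → [0,0,6,3]
  row3 -= -2·row2 → [0,0,0,-1]

L=[[1,0,0,0],[0,1,0,0],[-2,4,1,0],[1,3,-2,1]] U=[[-1,-2,0,-2],[0,3,0,3],[0,0,-3,-2],[0,0,0,-1]]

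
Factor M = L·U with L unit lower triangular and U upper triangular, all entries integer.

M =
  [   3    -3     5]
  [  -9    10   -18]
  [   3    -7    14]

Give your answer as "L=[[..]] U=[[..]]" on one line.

  R1 -= -3·R0 → [0,1,-3]
  R2 -= 1·R0 → [0,-4,9]
  R2 -= -4·R1 → [0,0,-3]

L=[[1,0,0],[-3,1,0],[1,-4,1]] U=[[3,-3,5],[0,1,-3],[0,0,-3]]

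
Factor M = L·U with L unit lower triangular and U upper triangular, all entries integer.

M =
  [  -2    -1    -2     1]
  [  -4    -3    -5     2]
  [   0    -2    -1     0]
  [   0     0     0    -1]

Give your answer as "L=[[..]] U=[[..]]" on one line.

L=[[1,0,0,0],[2,1,0,0],[0,2,1,0],[0,0,0,1]] U=[[-2,-1,-2,1],[0,-1,-1,0],[0,0,1,0],[0,0,0,-1]]

  R1 -= 2·R0 → [0,-1,-1,0]
  R2 -= 0·R0 → [0,-2,-1,0]
  R3 -= 0·R0 → [0,0,0,-1]
  R2 -= 2·R1 → [0,0,1,0]
  R3 -= 0·R1 → [0,0,0,-1]
  R3 -= 0·R2 → [0,0,0,-1]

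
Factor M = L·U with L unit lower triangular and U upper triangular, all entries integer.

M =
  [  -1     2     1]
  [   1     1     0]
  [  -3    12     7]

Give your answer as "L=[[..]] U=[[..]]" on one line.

L=[[1,0,0],[-1,1,0],[3,2,1]] U=[[-1,2,1],[0,3,1],[0,0,2]]

  r1 -= -1·r0 → [0,3,1]
  r2 -= 3·r0 → [0,6,4]
  r2 -= 2·r1 → [0,0,2]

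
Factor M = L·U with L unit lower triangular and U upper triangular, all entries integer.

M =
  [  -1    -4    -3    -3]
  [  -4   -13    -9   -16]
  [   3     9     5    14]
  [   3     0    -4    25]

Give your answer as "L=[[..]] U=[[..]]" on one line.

L=[[1,0,0,0],[4,1,0,0],[-3,-1,1,0],[-3,-4,1,1]] U=[[-1,-4,-3,-3],[0,3,3,-4],[0,0,-1,1],[0,0,0,-1]]

  R1 -= 4·R0 → [0,3,3,-4]
  R2 -= -3·R0 → [0,-3,-4,5]
  R3 -= -3·R0 → [0,-12,-13,16]
  R2 -= -1·R1 → [0,0,-1,1]
  R3 -= -4·R1 → [0,0,-1,0]
  R3 -= 1·R2 → [0,0,0,-1]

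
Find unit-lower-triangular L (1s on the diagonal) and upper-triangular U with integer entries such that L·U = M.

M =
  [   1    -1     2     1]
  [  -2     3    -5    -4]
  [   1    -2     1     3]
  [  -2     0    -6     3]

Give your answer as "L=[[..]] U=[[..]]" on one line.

  R1 -= -2·R0 → [0,1,-1,-2]
  R2 -= 1·R0 → [0,-1,-1,2]
  R3 -= -2·R0 → [0,-2,-2,5]
  R2 -= -1·R1 → [0,0,-2,0]
  R3 -= -2·R1 → [0,0,-4,1]
  R3 -= 2·R2 → [0,0,0,1]

L=[[1,0,0,0],[-2,1,0,0],[1,-1,1,0],[-2,-2,2,1]] U=[[1,-1,2,1],[0,1,-1,-2],[0,0,-2,0],[0,0,0,1]]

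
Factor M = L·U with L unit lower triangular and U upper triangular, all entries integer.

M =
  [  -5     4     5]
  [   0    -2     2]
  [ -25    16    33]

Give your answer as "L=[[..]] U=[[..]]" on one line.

  row1 -= 0·row0 → [0,-2,2]
  row2 -= 5·row0 → [0,-4,8]
  row2 -= 2·row1 → [0,0,4]

L=[[1,0,0],[0,1,0],[5,2,1]] U=[[-5,4,5],[0,-2,2],[0,0,4]]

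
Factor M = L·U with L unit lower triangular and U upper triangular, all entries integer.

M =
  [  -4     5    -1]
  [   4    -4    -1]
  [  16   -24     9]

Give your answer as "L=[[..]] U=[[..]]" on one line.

L=[[1,0,0],[-1,1,0],[-4,-4,1]] U=[[-4,5,-1],[0,1,-2],[0,0,-3]]

  row1 -= -1·row0 → [0,1,-2]
  row2 -= -4·row0 → [0,-4,5]
  row2 -= -4·row1 → [0,0,-3]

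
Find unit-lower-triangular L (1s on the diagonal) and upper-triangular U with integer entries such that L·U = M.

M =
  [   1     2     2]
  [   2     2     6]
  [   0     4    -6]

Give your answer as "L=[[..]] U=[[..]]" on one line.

  row1 -= 2·row0 → [0,-2,2]
  row2 -= 0·row0 → [0,4,-6]
  row2 -= -2·row1 → [0,0,-2]

L=[[1,0,0],[2,1,0],[0,-2,1]] U=[[1,2,2],[0,-2,2],[0,0,-2]]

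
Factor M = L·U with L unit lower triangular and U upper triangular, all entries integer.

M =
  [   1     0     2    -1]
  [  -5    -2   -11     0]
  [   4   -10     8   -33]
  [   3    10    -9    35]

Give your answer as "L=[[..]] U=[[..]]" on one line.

  row1 -= -5·row0 → [0,-2,-1,-5]
  row2 -= 4·row0 → [0,-10,0,-29]
  row3 -= 3·row0 → [0,10,-15,38]
  row2 -= 5·row1 → [0,0,5,-4]
  row3 -= -5·row1 → [0,0,-20,13]
  row3 -= -4·row2 → [0,0,0,-3]

L=[[1,0,0,0],[-5,1,0,0],[4,5,1,0],[3,-5,-4,1]] U=[[1,0,2,-1],[0,-2,-1,-5],[0,0,5,-4],[0,0,0,-3]]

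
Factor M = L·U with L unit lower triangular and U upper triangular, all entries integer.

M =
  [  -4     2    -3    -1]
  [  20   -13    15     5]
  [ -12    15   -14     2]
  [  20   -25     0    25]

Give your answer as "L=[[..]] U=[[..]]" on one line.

L=[[1,0,0,0],[-5,1,0,0],[3,-3,1,0],[-5,5,3,1]] U=[[-4,2,-3,-1],[0,-3,0,0],[0,0,-5,5],[0,0,0,5]]

  row1 -= -5·row0 → [0,-3,0,0]
  row2 -= 3·row0 → [0,9,-5,5]
  row3 -= -5·row0 → [0,-15,-15,20]
  row2 -= -3·row1 → [0,0,-5,5]
  row3 -= 5·row1 → [0,0,-15,20]
  row3 -= 3·row2 → [0,0,0,5]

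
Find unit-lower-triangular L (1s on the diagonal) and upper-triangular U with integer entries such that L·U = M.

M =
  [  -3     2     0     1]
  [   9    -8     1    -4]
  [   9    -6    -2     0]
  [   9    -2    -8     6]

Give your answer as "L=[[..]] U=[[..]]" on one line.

L=[[1,0,0,0],[-3,1,0,0],[-3,0,1,0],[-3,-2,3,1]] U=[[-3,2,0,1],[0,-2,1,-1],[0,0,-2,3],[0,0,0,-2]]

  R1 -= -3·R0 → [0,-2,1,-1]
  R2 -= -3·R0 → [0,0,-2,3]
  R3 -= -3·R0 → [0,4,-8,9]
  R2 -= 0·R1 → [0,0,-2,3]
  R3 -= -2·R1 → [0,0,-6,7]
  R3 -= 3·R2 → [0,0,0,-2]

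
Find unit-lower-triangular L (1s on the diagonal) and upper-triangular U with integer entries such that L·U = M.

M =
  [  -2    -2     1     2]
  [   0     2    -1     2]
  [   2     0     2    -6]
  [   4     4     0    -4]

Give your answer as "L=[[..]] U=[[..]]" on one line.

  r1 -= 0·r0 → [0,2,-1,2]
  r2 -= -1·r0 → [0,-2,3,-4]
  r3 -= -2·r0 → [0,0,2,0]
  r2 -= -1·r1 → [0,0,2,-2]
  r3 -= 0·r1 → [0,0,2,0]
  r3 -= 1·r2 → [0,0,0,2]

L=[[1,0,0,0],[0,1,0,0],[-1,-1,1,0],[-2,0,1,1]] U=[[-2,-2,1,2],[0,2,-1,2],[0,0,2,-2],[0,0,0,2]]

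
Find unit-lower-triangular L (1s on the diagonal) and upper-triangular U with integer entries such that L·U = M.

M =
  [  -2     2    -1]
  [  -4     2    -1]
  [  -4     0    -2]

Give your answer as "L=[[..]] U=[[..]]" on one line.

  r1 -= 2·r0 → [0,-2,1]
  r2 -= 2·r0 → [0,-4,0]
  r2 -= 2·r1 → [0,0,-2]

L=[[1,0,0],[2,1,0],[2,2,1]] U=[[-2,2,-1],[0,-2,1],[0,0,-2]]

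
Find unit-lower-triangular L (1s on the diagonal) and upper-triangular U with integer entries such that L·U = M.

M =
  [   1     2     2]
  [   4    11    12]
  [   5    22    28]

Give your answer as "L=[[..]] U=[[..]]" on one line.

  r1 -= 4·r0 → [0,3,4]
  r2 -= 5·r0 → [0,12,18]
  r2 -= 4·r1 → [0,0,2]

L=[[1,0,0],[4,1,0],[5,4,1]] U=[[1,2,2],[0,3,4],[0,0,2]]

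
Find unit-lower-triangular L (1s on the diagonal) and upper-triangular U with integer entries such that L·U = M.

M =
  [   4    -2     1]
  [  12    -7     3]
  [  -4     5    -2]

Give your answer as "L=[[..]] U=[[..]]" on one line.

L=[[1,0,0],[3,1,0],[-1,-3,1]] U=[[4,-2,1],[0,-1,0],[0,0,-1]]

  R1 -= 3·R0 → [0,-1,0]
  R2 -= -1·R0 → [0,3,-1]
  R2 -= -3·R1 → [0,0,-1]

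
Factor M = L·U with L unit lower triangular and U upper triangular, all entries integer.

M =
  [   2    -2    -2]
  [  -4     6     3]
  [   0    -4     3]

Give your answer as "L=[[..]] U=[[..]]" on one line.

  r1 -= -2·r0 → [0,2,-1]
  r2 -= 0·r0 → [0,-4,3]
  r2 -= -2·r1 → [0,0,1]

L=[[1,0,0],[-2,1,0],[0,-2,1]] U=[[2,-2,-2],[0,2,-1],[0,0,1]]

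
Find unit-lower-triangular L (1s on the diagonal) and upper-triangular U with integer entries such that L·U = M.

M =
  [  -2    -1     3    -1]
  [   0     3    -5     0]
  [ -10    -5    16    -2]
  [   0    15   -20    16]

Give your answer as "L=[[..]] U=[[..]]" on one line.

L=[[1,0,0,0],[0,1,0,0],[5,0,1,0],[0,5,5,1]] U=[[-2,-1,3,-1],[0,3,-5,0],[0,0,1,3],[0,0,0,1]]

  r1 -= 0·r0 → [0,3,-5,0]
  r2 -= 5·r0 → [0,0,1,3]
  r3 -= 0·r0 → [0,15,-20,16]
  r2 -= 0·r1 → [0,0,1,3]
  r3 -= 5·r1 → [0,0,5,16]
  r3 -= 5·r2 → [0,0,0,1]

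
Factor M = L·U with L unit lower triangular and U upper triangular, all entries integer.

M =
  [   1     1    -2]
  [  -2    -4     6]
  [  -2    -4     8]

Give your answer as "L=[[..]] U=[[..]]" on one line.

L=[[1,0,0],[-2,1,0],[-2,1,1]] U=[[1,1,-2],[0,-2,2],[0,0,2]]

  R1 -= -2·R0 → [0,-2,2]
  R2 -= -2·R0 → [0,-2,4]
  R2 -= 1·R1 → [0,0,2]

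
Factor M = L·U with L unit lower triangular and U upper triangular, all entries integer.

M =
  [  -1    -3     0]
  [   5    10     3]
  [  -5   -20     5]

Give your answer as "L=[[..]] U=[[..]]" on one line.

L=[[1,0,0],[-5,1,0],[5,1,1]] U=[[-1,-3,0],[0,-5,3],[0,0,2]]

  R1 -= -5·R0 → [0,-5,3]
  R2 -= 5·R0 → [0,-5,5]
  R2 -= 1·R1 → [0,0,2]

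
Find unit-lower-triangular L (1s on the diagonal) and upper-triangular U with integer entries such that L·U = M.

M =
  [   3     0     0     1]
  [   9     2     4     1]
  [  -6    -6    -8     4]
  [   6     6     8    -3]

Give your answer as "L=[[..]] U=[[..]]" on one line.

L=[[1,0,0,0],[3,1,0,0],[-2,-3,1,0],[2,3,-1,1]] U=[[3,0,0,1],[0,2,4,-2],[0,0,4,0],[0,0,0,1]]

  R1 -= 3·R0 → [0,2,4,-2]
  R2 -= -2·R0 → [0,-6,-8,6]
  R3 -= 2·R0 → [0,6,8,-5]
  R2 -= -3·R1 → [0,0,4,0]
  R3 -= 3·R1 → [0,0,-4,1]
  R3 -= -1·R2 → [0,0,0,1]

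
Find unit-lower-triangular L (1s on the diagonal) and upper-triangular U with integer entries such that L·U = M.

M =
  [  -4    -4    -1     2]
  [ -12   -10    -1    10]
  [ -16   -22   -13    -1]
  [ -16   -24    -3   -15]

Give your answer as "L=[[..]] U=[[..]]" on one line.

L=[[1,0,0,0],[3,1,0,0],[4,-3,1,0],[4,-4,-3,1]] U=[[-4,-4,-1,2],[0,2,2,4],[0,0,-3,3],[0,0,0,2]]

  R1 -= 3·R0 → [0,2,2,4]
  R2 -= 4·R0 → [0,-6,-9,-9]
  R3 -= 4·R0 → [0,-8,1,-23]
  R2 -= -3·R1 → [0,0,-3,3]
  R3 -= -4·R1 → [0,0,9,-7]
  R3 -= -3·R2 → [0,0,0,2]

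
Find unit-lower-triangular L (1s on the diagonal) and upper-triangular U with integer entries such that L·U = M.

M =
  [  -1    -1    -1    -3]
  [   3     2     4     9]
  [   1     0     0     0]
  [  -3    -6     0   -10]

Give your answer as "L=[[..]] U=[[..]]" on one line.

L=[[1,0,0,0],[-3,1,0,0],[-1,1,1,0],[3,3,0,1]] U=[[-1,-1,-1,-3],[0,-1,1,0],[0,0,-2,-3],[0,0,0,-1]]

  R1 -= -3·R0 → [0,-1,1,0]
  R2 -= -1·R0 → [0,-1,-1,-3]
  R3 -= 3·R0 → [0,-3,3,-1]
  R2 -= 1·R1 → [0,0,-2,-3]
  R3 -= 3·R1 → [0,0,0,-1]
  R3 -= 0·R2 → [0,0,0,-1]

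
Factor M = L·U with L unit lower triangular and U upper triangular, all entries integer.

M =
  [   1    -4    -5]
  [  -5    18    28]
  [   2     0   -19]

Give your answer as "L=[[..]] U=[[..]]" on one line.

L=[[1,0,0],[-5,1,0],[2,-4,1]] U=[[1,-4,-5],[0,-2,3],[0,0,3]]

  row1 -= -5·row0 → [0,-2,3]
  row2 -= 2·row0 → [0,8,-9]
  row2 -= -4·row1 → [0,0,3]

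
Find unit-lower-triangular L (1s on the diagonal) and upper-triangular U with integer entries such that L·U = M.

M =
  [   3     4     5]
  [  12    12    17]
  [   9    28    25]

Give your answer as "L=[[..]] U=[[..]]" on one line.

L=[[1,0,0],[4,1,0],[3,-4,1]] U=[[3,4,5],[0,-4,-3],[0,0,-2]]

  r1 -= 4·r0 → [0,-4,-3]
  r2 -= 3·r0 → [0,16,10]
  r2 -= -4·r1 → [0,0,-2]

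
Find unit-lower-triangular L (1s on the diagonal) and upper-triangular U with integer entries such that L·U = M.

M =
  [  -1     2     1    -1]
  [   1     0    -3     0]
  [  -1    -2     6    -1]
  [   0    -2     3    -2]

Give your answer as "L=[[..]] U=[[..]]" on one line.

L=[[1,0,0,0],[-1,1,0,0],[1,-2,1,0],[0,-1,1,1]] U=[[-1,2,1,-1],[0,2,-2,-1],[0,0,1,-2],[0,0,0,-1]]

  row1 -= -1·row0 → [0,2,-2,-1]
  row2 -= 1·row0 → [0,-4,5,0]
  row3 -= 0·row0 → [0,-2,3,-2]
  row2 -= -2·row1 → [0,0,1,-2]
  row3 -= -1·row1 → [0,0,1,-3]
  row3 -= 1·row2 → [0,0,0,-1]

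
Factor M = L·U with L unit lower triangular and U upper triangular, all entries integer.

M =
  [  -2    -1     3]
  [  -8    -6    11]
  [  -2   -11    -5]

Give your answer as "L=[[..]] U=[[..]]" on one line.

L=[[1,0,0],[4,1,0],[1,5,1]] U=[[-2,-1,3],[0,-2,-1],[0,0,-3]]

  R1 -= 4·R0 → [0,-2,-1]
  R2 -= 1·R0 → [0,-10,-8]
  R2 -= 5·R1 → [0,0,-3]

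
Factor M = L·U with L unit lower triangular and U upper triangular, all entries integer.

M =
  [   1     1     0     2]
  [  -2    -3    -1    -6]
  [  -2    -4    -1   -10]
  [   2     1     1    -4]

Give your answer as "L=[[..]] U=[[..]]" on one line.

L=[[1,0,0,0],[-2,1,0,0],[-2,2,1,0],[2,1,2,1]] U=[[1,1,0,2],[0,-1,-1,-2],[0,0,1,-2],[0,0,0,-2]]

  R1 -= -2·R0 → [0,-1,-1,-2]
  R2 -= -2·R0 → [0,-2,-1,-6]
  R3 -= 2·R0 → [0,-1,1,-8]
  R2 -= 2·R1 → [0,0,1,-2]
  R3 -= 1·R1 → [0,0,2,-6]
  R3 -= 2·R2 → [0,0,0,-2]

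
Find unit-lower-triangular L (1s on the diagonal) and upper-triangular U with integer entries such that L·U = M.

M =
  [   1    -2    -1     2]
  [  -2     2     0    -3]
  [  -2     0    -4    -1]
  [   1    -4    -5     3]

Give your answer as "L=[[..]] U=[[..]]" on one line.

  row1 -= -2·row0 → [0,-2,-2,1]
  row2 -= -2·row0 → [0,-4,-6,3]
  row3 -= 1·row0 → [0,-2,-4,1]
  row2 -= 2·row1 → [0,0,-2,1]
  row3 -= 1·row1 → [0,0,-2,0]
  row3 -= 1·row2 → [0,0,0,-1]

L=[[1,0,0,0],[-2,1,0,0],[-2,2,1,0],[1,1,1,1]] U=[[1,-2,-1,2],[0,-2,-2,1],[0,0,-2,1],[0,0,0,-1]]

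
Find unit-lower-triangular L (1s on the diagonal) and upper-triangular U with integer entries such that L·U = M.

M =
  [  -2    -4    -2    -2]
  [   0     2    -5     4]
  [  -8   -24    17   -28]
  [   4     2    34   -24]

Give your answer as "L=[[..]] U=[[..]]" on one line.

  R1 -= 0·R0 → [0,2,-5,4]
  R2 -= 4·R0 → [0,-8,25,-20]
  R3 -= -2·R0 → [0,-6,30,-28]
  R2 -= -4·R1 → [0,0,5,-4]
  R3 -= -3·R1 → [0,0,15,-16]
  R3 -= 3·R2 → [0,0,0,-4]

L=[[1,0,0,0],[0,1,0,0],[4,-4,1,0],[-2,-3,3,1]] U=[[-2,-4,-2,-2],[0,2,-5,4],[0,0,5,-4],[0,0,0,-4]]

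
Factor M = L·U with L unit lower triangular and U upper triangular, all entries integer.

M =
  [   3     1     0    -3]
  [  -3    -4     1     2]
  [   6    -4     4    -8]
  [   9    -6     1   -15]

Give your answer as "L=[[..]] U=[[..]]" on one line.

L=[[1,0,0,0],[-1,1,0,0],[2,2,1,0],[3,3,-1,1]] U=[[3,1,0,-3],[0,-3,1,-1],[0,0,2,0],[0,0,0,-3]]

  r1 -= -1·r0 → [0,-3,1,-1]
  r2 -= 2·r0 → [0,-6,4,-2]
  r3 -= 3·r0 → [0,-9,1,-6]
  r2 -= 2·r1 → [0,0,2,0]
  r3 -= 3·r1 → [0,0,-2,-3]
  r3 -= -1·r2 → [0,0,0,-3]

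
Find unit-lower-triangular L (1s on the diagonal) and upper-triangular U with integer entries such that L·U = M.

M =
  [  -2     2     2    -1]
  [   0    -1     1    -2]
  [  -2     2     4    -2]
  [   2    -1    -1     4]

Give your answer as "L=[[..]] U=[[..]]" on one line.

  R1 -= 0·R0 → [0,-1,1,-2]
  R2 -= 1·R0 → [0,0,2,-1]
  R3 -= -1·R0 → [0,1,1,3]
  R2 -= 0·R1 → [0,0,2,-1]
  R3 -= -1·R1 → [0,0,2,1]
  R3 -= 1·R2 → [0,0,0,2]

L=[[1,0,0,0],[0,1,0,0],[1,0,1,0],[-1,-1,1,1]] U=[[-2,2,2,-1],[0,-1,1,-2],[0,0,2,-1],[0,0,0,2]]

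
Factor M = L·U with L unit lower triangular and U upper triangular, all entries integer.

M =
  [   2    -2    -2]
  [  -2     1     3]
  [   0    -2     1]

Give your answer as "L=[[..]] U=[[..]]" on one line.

  r1 -= -1·r0 → [0,-1,1]
  r2 -= 0·r0 → [0,-2,1]
  r2 -= 2·r1 → [0,0,-1]

L=[[1,0,0],[-1,1,0],[0,2,1]] U=[[2,-2,-2],[0,-1,1],[0,0,-1]]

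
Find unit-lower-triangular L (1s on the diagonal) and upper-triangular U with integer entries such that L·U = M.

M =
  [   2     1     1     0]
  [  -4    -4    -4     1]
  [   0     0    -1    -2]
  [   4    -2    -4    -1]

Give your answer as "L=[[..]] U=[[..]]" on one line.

L=[[1,0,0,0],[-2,1,0,0],[0,0,1,0],[2,2,2,1]] U=[[2,1,1,0],[0,-2,-2,1],[0,0,-1,-2],[0,0,0,1]]

  R1 -= -2·R0 → [0,-2,-2,1]
  R2 -= 0·R0 → [0,0,-1,-2]
  R3 -= 2·R0 → [0,-4,-6,-1]
  R2 -= 0·R1 → [0,0,-1,-2]
  R3 -= 2·R1 → [0,0,-2,-3]
  R3 -= 2·R2 → [0,0,0,1]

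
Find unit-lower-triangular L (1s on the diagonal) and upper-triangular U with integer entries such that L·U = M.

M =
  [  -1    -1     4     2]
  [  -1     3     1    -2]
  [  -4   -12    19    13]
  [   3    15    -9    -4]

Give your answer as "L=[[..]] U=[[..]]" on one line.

L=[[1,0,0,0],[1,1,0,0],[4,-2,1,0],[-3,3,-4,1]] U=[[-1,-1,4,2],[0,4,-3,-4],[0,0,-3,-3],[0,0,0,2]]

  r1 -= 1·r0 → [0,4,-3,-4]
  r2 -= 4·r0 → [0,-8,3,5]
  r3 -= -3·r0 → [0,12,3,2]
  r2 -= -2·r1 → [0,0,-3,-3]
  r3 -= 3·r1 → [0,0,12,14]
  r3 -= -4·r2 → [0,0,0,2]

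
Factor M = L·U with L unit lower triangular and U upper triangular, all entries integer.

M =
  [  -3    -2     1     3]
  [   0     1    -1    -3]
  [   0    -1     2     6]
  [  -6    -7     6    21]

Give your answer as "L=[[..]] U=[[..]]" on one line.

L=[[1,0,0,0],[0,1,0,0],[0,-1,1,0],[2,-3,1,1]] U=[[-3,-2,1,3],[0,1,-1,-3],[0,0,1,3],[0,0,0,3]]

  R1 -= 0·R0 → [0,1,-1,-3]
  R2 -= 0·R0 → [0,-1,2,6]
  R3 -= 2·R0 → [0,-3,4,15]
  R2 -= -1·R1 → [0,0,1,3]
  R3 -= -3·R1 → [0,0,1,6]
  R3 -= 1·R2 → [0,0,0,3]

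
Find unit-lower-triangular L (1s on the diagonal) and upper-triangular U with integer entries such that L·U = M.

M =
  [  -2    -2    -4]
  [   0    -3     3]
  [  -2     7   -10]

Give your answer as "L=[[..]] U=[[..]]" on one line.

L=[[1,0,0],[0,1,0],[1,-3,1]] U=[[-2,-2,-4],[0,-3,3],[0,0,3]]

  R1 -= 0·R0 → [0,-3,3]
  R2 -= 1·R0 → [0,9,-6]
  R2 -= -3·R1 → [0,0,3]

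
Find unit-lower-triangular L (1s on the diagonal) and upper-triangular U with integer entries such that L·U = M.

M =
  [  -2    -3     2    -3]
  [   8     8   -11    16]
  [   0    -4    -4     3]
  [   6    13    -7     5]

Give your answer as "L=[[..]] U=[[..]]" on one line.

L=[[1,0,0,0],[-4,1,0,0],[0,1,1,0],[-3,-1,4,1]] U=[[-2,-3,2,-3],[0,-4,-3,4],[0,0,-1,-1],[0,0,0,4]]

  R1 -= -4·R0 → [0,-4,-3,4]
  R2 -= 0·R0 → [0,-4,-4,3]
  R3 -= -3·R0 → [0,4,-1,-4]
  R2 -= 1·R1 → [0,0,-1,-1]
  R3 -= -1·R1 → [0,0,-4,0]
  R3 -= 4·R2 → [0,0,0,4]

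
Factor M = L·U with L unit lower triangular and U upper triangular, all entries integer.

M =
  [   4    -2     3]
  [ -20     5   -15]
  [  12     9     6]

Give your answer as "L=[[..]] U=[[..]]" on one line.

  r1 -= -5·r0 → [0,-5,0]
  r2 -= 3·r0 → [0,15,-3]
  r2 -= -3·r1 → [0,0,-3]

L=[[1,0,0],[-5,1,0],[3,-3,1]] U=[[4,-2,3],[0,-5,0],[0,0,-3]]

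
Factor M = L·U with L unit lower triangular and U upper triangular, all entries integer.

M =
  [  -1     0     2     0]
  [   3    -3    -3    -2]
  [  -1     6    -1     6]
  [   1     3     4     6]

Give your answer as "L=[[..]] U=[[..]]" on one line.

L=[[1,0,0,0],[-3,1,0,0],[1,-2,1,0],[-1,-1,3,1]] U=[[-1,0,2,0],[0,-3,3,-2],[0,0,3,2],[0,0,0,-2]]

  r1 -= -3·r0 → [0,-3,3,-2]
  r2 -= 1·r0 → [0,6,-3,6]
  r3 -= -1·r0 → [0,3,6,6]
  r2 -= -2·r1 → [0,0,3,2]
  r3 -= -1·r1 → [0,0,9,4]
  r3 -= 3·r2 → [0,0,0,-2]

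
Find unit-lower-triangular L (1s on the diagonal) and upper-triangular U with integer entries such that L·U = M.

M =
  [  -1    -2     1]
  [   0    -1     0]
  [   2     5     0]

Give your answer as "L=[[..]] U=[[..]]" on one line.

  R1 -= 0·R0 → [0,-1,0]
  R2 -= -2·R0 → [0,1,2]
  R2 -= -1·R1 → [0,0,2]

L=[[1,0,0],[0,1,0],[-2,-1,1]] U=[[-1,-2,1],[0,-1,0],[0,0,2]]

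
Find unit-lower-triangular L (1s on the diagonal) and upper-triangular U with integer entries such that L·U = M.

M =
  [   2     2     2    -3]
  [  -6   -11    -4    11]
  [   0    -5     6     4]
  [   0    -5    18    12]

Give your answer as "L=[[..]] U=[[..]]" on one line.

  R1 -= -3·R0 → [0,-5,2,2]
  R2 -= 0·R0 → [0,-5,6,4]
  R3 -= 0·R0 → [0,-5,18,12]
  R2 -= 1·R1 → [0,0,4,2]
  R3 -= 1·R1 → [0,0,16,10]
  R3 -= 4·R2 → [0,0,0,2]

L=[[1,0,0,0],[-3,1,0,0],[0,1,1,0],[0,1,4,1]] U=[[2,2,2,-3],[0,-5,2,2],[0,0,4,2],[0,0,0,2]]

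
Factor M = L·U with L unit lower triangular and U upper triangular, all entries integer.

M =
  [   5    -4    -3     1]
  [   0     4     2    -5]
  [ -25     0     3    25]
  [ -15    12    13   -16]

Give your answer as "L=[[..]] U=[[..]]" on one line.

  row1 -= 0·row0 → [0,4,2,-5]
  row2 -= -5·row0 → [0,-20,-12,30]
  row3 -= -3·row0 → [0,0,4,-13]
  row2 -= -5·row1 → [0,0,-2,5]
  row3 -= 0·row1 → [0,0,4,-13]
  row3 -= -2·row2 → [0,0,0,-3]

L=[[1,0,0,0],[0,1,0,0],[-5,-5,1,0],[-3,0,-2,1]] U=[[5,-4,-3,1],[0,4,2,-5],[0,0,-2,5],[0,0,0,-3]]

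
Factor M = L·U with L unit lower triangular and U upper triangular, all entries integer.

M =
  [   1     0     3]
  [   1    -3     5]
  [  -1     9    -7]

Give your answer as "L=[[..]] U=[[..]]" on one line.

  row1 -= 1·row0 → [0,-3,2]
  row2 -= -1·row0 → [0,9,-4]
  row2 -= -3·row1 → [0,0,2]

L=[[1,0,0],[1,1,0],[-1,-3,1]] U=[[1,0,3],[0,-3,2],[0,0,2]]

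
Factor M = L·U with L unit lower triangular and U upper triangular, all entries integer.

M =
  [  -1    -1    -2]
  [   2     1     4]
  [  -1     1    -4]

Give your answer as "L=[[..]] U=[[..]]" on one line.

L=[[1,0,0],[-2,1,0],[1,-2,1]] U=[[-1,-1,-2],[0,-1,0],[0,0,-2]]

  r1 -= -2·r0 → [0,-1,0]
  r2 -= 1·r0 → [0,2,-2]
  r2 -= -2·r1 → [0,0,-2]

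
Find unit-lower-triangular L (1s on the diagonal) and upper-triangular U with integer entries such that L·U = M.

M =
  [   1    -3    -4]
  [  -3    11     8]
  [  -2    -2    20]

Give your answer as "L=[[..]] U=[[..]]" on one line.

  r1 -= -3·r0 → [0,2,-4]
  r2 -= -2·r0 → [0,-8,12]
  r2 -= -4·r1 → [0,0,-4]

L=[[1,0,0],[-3,1,0],[-2,-4,1]] U=[[1,-3,-4],[0,2,-4],[0,0,-4]]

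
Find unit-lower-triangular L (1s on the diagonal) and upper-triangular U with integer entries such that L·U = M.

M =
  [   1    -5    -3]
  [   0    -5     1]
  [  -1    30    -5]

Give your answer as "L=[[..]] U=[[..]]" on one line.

L=[[1,0,0],[0,1,0],[-1,-5,1]] U=[[1,-5,-3],[0,-5,1],[0,0,-3]]

  R1 -= 0·R0 → [0,-5,1]
  R2 -= -1·R0 → [0,25,-8]
  R2 -= -5·R1 → [0,0,-3]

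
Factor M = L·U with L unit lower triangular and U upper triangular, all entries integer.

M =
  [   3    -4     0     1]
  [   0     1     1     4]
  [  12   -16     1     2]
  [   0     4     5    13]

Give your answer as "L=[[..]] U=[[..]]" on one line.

  r1 -= 0·r0 → [0,1,1,4]
  r2 -= 4·r0 → [0,0,1,-2]
  r3 -= 0·r0 → [0,4,5,13]
  r2 -= 0·r1 → [0,0,1,-2]
  r3 -= 4·r1 → [0,0,1,-3]
  r3 -= 1·r2 → [0,0,0,-1]

L=[[1,0,0,0],[0,1,0,0],[4,0,1,0],[0,4,1,1]] U=[[3,-4,0,1],[0,1,1,4],[0,0,1,-2],[0,0,0,-1]]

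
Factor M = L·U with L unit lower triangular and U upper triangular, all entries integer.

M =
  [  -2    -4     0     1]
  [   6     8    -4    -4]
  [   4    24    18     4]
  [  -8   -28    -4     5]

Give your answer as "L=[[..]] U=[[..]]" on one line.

  r1 -= -3·r0 → [0,-4,-4,-1]
  r2 -= -2·r0 → [0,16,18,6]
  r3 -= 4·r0 → [0,-12,-4,1]
  r2 -= -4·r1 → [0,0,2,2]
  r3 -= 3·r1 → [0,0,8,4]
  r3 -= 4·r2 → [0,0,0,-4]

L=[[1,0,0,0],[-3,1,0,0],[-2,-4,1,0],[4,3,4,1]] U=[[-2,-4,0,1],[0,-4,-4,-1],[0,0,2,2],[0,0,0,-4]]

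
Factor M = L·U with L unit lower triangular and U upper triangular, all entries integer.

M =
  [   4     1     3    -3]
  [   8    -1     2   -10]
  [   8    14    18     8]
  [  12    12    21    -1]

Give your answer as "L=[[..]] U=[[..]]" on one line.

  row1 -= 2·row0 → [0,-3,-4,-4]
  row2 -= 2·row0 → [0,12,12,14]
  row3 -= 3·row0 → [0,9,12,8]
  row2 -= -4·row1 → [0,0,-4,-2]
  row3 -= -3·row1 → [0,0,0,-4]
  row3 -= 0·row2 → [0,0,0,-4]

L=[[1,0,0,0],[2,1,0,0],[2,-4,1,0],[3,-3,0,1]] U=[[4,1,3,-3],[0,-3,-4,-4],[0,0,-4,-2],[0,0,0,-4]]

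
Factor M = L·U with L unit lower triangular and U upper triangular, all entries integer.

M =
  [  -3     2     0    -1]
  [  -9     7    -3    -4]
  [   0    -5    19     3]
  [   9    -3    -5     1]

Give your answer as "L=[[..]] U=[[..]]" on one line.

  r1 -= 3·r0 → [0,1,-3,-1]
  r2 -= 0·r0 → [0,-5,19,3]
  r3 -= -3·r0 → [0,3,-5,-2]
  r2 -= -5·r1 → [0,0,4,-2]
  r3 -= 3·r1 → [0,0,4,1]
  r3 -= 1·r2 → [0,0,0,3]

L=[[1,0,0,0],[3,1,0,0],[0,-5,1,0],[-3,3,1,1]] U=[[-3,2,0,-1],[0,1,-3,-1],[0,0,4,-2],[0,0,0,3]]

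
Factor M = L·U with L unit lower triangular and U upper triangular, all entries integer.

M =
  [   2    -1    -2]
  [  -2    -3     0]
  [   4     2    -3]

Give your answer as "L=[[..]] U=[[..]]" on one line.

L=[[1,0,0],[-1,1,0],[2,-1,1]] U=[[2,-1,-2],[0,-4,-2],[0,0,-1]]

  R1 -= -1·R0 → [0,-4,-2]
  R2 -= 2·R0 → [0,4,1]
  R2 -= -1·R1 → [0,0,-1]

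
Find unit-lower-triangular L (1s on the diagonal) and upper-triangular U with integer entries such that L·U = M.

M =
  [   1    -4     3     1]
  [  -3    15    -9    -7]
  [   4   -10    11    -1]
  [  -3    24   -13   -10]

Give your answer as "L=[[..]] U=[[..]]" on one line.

  r1 -= -3·r0 → [0,3,0,-4]
  r2 -= 4·r0 → [0,6,-1,-5]
  r3 -= -3·r0 → [0,12,-4,-7]
  r2 -= 2·r1 → [0,0,-1,3]
  r3 -= 4·r1 → [0,0,-4,9]
  r3 -= 4·r2 → [0,0,0,-3]

L=[[1,0,0,0],[-3,1,0,0],[4,2,1,0],[-3,4,4,1]] U=[[1,-4,3,1],[0,3,0,-4],[0,0,-1,3],[0,0,0,-3]]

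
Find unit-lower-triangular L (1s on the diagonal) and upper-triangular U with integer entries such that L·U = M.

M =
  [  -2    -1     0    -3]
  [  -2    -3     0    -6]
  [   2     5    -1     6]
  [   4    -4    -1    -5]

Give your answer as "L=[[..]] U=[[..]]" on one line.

L=[[1,0,0,0],[1,1,0,0],[-1,-2,1,0],[-2,3,1,1]] U=[[-2,-1,0,-3],[0,-2,0,-3],[0,0,-1,-3],[0,0,0,1]]

  row1 -= 1·row0 → [0,-2,0,-3]
  row2 -= -1·row0 → [0,4,-1,3]
  row3 -= -2·row0 → [0,-6,-1,-11]
  row2 -= -2·row1 → [0,0,-1,-3]
  row3 -= 3·row1 → [0,0,-1,-2]
  row3 -= 1·row2 → [0,0,0,1]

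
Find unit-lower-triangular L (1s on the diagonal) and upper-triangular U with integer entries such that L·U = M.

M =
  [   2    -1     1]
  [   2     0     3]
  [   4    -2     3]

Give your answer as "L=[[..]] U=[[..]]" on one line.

L=[[1,0,0],[1,1,0],[2,0,1]] U=[[2,-1,1],[0,1,2],[0,0,1]]

  r1 -= 1·r0 → [0,1,2]
  r2 -= 2·r0 → [0,0,1]
  r2 -= 0·r1 → [0,0,1]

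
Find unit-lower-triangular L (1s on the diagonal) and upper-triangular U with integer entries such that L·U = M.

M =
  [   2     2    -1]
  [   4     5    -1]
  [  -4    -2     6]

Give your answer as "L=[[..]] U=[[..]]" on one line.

  r1 -= 2·r0 → [0,1,1]
  r2 -= -2·r0 → [0,2,4]
  r2 -= 2·r1 → [0,0,2]

L=[[1,0,0],[2,1,0],[-2,2,1]] U=[[2,2,-1],[0,1,1],[0,0,2]]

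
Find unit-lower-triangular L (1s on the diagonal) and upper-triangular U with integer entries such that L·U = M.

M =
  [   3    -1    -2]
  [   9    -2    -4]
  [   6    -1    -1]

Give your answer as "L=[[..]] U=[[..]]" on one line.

L=[[1,0,0],[3,1,0],[2,1,1]] U=[[3,-1,-2],[0,1,2],[0,0,1]]

  r1 -= 3·r0 → [0,1,2]
  r2 -= 2·r0 → [0,1,3]
  r2 -= 1·r1 → [0,0,1]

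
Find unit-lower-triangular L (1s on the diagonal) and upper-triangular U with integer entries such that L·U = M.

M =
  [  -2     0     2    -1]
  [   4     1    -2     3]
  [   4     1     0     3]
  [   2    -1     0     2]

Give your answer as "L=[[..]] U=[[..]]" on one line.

  R1 -= -2·R0 → [0,1,2,1]
  R2 -= -2·R0 → [0,1,4,1]
  R3 -= -1·R0 → [0,-1,2,1]
  R2 -= 1·R1 → [0,0,2,0]
  R3 -= -1·R1 → [0,0,4,2]
  R3 -= 2·R2 → [0,0,0,2]

L=[[1,0,0,0],[-2,1,0,0],[-2,1,1,0],[-1,-1,2,1]] U=[[-2,0,2,-1],[0,1,2,1],[0,0,2,0],[0,0,0,2]]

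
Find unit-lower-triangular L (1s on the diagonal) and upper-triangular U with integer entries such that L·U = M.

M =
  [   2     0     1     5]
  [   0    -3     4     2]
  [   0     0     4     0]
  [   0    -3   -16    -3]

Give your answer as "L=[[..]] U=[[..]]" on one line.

L=[[1,0,0,0],[0,1,0,0],[0,0,1,0],[0,1,-5,1]] U=[[2,0,1,5],[0,-3,4,2],[0,0,4,0],[0,0,0,-5]]

  r1 -= 0·r0 → [0,-3,4,2]
  r2 -= 0·r0 → [0,0,4,0]
  r3 -= 0·r0 → [0,-3,-16,-3]
  r2 -= 0·r1 → [0,0,4,0]
  r3 -= 1·r1 → [0,0,-20,-5]
  r3 -= -5·r2 → [0,0,0,-5]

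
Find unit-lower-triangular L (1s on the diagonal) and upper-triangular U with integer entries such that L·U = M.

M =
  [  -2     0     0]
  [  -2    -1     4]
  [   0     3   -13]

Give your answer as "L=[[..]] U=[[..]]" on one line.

L=[[1,0,0],[1,1,0],[0,-3,1]] U=[[-2,0,0],[0,-1,4],[0,0,-1]]

  R1 -= 1·R0 → [0,-1,4]
  R2 -= 0·R0 → [0,3,-13]
  R2 -= -3·R1 → [0,0,-1]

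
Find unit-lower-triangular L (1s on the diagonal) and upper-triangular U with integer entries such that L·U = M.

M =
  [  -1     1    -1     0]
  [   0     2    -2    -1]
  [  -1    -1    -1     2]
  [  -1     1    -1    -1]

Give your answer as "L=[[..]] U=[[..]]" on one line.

  r1 -= 0·r0 → [0,2,-2,-1]
  r2 -= 1·r0 → [0,-2,0,2]
  r3 -= 1·r0 → [0,0,0,-1]
  r2 -= -1·r1 → [0,0,-2,1]
  r3 -= 0·r1 → [0,0,0,-1]
  r3 -= 0·r2 → [0,0,0,-1]

L=[[1,0,0,0],[0,1,0,0],[1,-1,1,0],[1,0,0,1]] U=[[-1,1,-1,0],[0,2,-2,-1],[0,0,-2,1],[0,0,0,-1]]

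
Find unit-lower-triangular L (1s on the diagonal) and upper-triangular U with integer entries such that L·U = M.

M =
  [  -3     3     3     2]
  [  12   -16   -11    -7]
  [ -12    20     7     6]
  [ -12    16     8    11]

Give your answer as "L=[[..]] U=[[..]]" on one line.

  r1 -= -4·r0 → [0,-4,1,1]
  r2 -= 4·r0 → [0,8,-5,-2]
  r3 -= 4·r0 → [0,4,-4,3]
  r2 -= -2·r1 → [0,0,-3,0]
  r3 -= -1·r1 → [0,0,-3,4]
  r3 -= 1·r2 → [0,0,0,4]

L=[[1,0,0,0],[-4,1,0,0],[4,-2,1,0],[4,-1,1,1]] U=[[-3,3,3,2],[0,-4,1,1],[0,0,-3,0],[0,0,0,4]]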